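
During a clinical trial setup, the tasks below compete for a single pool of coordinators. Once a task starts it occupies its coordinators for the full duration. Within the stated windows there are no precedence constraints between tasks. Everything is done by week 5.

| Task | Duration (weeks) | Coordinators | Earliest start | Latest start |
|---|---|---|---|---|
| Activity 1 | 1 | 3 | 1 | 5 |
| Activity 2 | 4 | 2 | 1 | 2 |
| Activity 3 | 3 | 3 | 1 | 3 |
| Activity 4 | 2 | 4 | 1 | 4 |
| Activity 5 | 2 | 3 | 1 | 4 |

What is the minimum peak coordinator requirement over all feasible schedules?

8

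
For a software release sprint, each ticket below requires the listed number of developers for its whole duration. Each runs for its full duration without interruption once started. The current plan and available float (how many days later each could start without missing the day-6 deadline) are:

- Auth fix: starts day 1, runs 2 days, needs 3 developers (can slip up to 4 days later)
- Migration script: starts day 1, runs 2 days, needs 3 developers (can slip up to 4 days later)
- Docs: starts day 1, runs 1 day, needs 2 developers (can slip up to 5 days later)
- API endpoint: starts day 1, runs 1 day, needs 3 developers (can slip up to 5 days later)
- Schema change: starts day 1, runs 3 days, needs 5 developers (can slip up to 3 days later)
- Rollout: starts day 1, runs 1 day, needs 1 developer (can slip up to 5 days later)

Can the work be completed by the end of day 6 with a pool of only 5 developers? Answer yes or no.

Total developer-days = 33; over 6 days the average is 33/6 > 5, so some day must exceed 5.

no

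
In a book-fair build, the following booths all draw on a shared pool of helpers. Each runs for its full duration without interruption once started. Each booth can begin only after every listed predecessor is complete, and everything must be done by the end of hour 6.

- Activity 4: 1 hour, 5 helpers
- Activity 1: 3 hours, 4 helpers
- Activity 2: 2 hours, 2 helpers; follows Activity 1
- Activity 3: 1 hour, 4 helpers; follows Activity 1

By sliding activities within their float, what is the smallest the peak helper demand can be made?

Early-start (Activity 4@1, Activity 1@1, Activity 2@4, Activity 3@4) gives peak 9: h1:9  h2:4  h3:4  h4:6  h5:2  h6:0.
Shift Activity 1→2, Activity 2→5, Activity 3→5.
Schedule Activity 4@1, Activity 1@2, Activity 2@5, Activity 3@5: h1:5  h2:4  h3:4  h4:4  h5:6  h6:2 — peak 6.

6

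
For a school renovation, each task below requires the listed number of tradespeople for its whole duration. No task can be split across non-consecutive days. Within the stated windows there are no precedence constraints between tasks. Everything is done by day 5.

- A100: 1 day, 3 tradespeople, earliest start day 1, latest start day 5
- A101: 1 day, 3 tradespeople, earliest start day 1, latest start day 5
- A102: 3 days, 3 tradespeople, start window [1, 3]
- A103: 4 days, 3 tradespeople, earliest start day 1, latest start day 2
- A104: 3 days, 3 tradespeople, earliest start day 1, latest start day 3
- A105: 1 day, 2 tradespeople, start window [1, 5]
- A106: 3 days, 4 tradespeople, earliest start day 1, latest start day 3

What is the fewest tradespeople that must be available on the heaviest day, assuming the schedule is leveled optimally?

13

Early-start (A100@1, A101@1, A102@1, A103@1, A104@1, A105@1, A106@1) gives peak 21: d1:21  d2:13  d3:13  d4:3  d5:0.
Shift A104→2, A105→2, A106→3.
Schedule A100@1, A101@1, A102@1, A103@1, A104@2, A105@2, A106@3: d1:12  d2:11  d3:13  d4:10  d5:4 — peak 13.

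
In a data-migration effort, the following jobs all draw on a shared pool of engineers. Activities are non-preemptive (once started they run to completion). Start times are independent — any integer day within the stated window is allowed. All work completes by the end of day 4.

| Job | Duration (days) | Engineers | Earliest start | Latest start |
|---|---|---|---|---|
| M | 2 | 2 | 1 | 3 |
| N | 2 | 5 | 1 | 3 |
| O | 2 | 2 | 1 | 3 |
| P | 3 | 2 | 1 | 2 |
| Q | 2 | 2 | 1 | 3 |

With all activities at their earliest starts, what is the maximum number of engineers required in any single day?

Early-start schedule: M@1, N@1, O@1, P@1, Q@1.
Load per day: day 1: 13, day 2: 13, day 3: 2, day 4: 0.
Peak is 13.

13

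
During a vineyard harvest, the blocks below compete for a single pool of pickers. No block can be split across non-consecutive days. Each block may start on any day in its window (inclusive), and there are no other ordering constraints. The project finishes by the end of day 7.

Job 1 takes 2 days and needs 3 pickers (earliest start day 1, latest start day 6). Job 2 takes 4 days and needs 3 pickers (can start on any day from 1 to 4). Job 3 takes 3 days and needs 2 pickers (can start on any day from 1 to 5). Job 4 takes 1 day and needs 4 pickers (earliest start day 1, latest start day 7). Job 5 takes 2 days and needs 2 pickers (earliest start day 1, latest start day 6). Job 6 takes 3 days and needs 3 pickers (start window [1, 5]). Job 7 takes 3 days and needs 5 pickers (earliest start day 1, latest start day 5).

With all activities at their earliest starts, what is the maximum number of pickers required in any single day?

Early-start schedule: Job 1@1, Job 2@1, Job 3@1, Job 4@1, Job 5@1, Job 6@1, Job 7@1.
Load per day: day 1: 22, day 2: 18, day 3: 13, day 4: 3, day 5: 0, day 6: 0, day 7: 0.
Peak is 22.

22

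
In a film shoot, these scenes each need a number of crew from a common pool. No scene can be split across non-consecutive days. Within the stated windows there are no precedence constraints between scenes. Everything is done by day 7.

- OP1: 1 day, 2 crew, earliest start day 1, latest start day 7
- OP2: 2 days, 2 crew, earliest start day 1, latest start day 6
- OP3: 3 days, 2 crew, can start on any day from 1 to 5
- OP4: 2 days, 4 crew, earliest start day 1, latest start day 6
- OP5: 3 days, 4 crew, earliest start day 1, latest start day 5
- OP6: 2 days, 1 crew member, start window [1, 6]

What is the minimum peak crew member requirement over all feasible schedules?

Early-start (OP1@1, OP2@1, OP3@1, OP4@1, OP5@1, OP6@1) gives peak 15: d1:15  d2:13  d3:6  d4:0  d5:0  d6:0  d7:0.
Shift OP4→3, OP5→5, OP6→4.
Schedule OP1@1, OP2@1, OP3@1, OP4@3, OP5@5, OP6@4: d1:6  d2:4  d3:6  d4:5  d5:5  d6:4  d7:4 — peak 6.

6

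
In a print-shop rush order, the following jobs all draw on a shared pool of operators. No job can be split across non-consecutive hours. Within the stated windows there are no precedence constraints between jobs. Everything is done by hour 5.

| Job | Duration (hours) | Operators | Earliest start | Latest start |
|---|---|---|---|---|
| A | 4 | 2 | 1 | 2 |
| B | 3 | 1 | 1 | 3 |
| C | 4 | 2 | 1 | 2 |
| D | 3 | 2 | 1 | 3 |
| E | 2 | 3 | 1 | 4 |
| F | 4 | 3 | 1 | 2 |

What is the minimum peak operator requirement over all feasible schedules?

10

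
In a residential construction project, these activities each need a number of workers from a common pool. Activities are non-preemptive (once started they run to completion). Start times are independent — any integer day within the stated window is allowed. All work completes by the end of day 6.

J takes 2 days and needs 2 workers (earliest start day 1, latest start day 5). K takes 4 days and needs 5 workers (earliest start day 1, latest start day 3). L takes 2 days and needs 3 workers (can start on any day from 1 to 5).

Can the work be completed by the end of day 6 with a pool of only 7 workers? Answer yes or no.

yes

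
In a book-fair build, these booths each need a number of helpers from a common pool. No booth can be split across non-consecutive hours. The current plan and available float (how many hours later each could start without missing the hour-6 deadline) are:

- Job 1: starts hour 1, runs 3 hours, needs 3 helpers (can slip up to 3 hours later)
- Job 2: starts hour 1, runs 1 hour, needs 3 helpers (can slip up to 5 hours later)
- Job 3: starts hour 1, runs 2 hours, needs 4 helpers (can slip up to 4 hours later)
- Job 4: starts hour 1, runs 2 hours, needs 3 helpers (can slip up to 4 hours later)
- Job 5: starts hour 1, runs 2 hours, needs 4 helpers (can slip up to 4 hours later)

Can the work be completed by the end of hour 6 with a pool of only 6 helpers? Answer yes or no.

The minimum achievable peak is 7; 6 < 7, so no feasible schedule stays within the cap.

no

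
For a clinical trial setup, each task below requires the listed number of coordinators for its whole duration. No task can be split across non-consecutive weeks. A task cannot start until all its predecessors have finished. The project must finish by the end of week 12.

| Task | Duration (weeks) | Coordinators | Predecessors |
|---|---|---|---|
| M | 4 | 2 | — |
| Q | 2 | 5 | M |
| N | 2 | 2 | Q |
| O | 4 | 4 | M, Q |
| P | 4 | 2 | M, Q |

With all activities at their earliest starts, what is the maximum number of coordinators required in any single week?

8

Early-start schedule: M@1, Q@5, N@7, O@7, P@7.
Load per week: week 1: 2, week 2: 2, week 3: 2, week 4: 2, week 5: 5, week 6: 5, week 7: 8, week 8: 8, week 9: 6, week 10: 6, week 11: 0, week 12: 0.
Peak is 8.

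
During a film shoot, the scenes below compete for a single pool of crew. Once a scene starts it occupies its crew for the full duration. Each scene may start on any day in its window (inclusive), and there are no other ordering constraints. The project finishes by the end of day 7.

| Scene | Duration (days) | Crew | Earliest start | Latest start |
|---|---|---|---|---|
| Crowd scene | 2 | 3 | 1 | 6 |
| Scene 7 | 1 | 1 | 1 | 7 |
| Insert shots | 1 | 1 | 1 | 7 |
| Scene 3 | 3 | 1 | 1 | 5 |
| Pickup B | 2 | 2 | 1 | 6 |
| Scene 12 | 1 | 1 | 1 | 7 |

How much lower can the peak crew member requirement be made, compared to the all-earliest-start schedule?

6

Early-start peak: d1:9  d2:6  d3:1  d4:0  d5:0  d6:0  d7:0 ⇒ 9.
Leveled (Crowd scene@1, Scene 7@3, Insert shots@3, Scene 3@3, Pickup B@4, Scene 12@6): d1:3  d2:3  d3:3  d4:3  d5:3  d6:1  d7:0 ⇒ 3.
Reduction 9 − 3 = 6.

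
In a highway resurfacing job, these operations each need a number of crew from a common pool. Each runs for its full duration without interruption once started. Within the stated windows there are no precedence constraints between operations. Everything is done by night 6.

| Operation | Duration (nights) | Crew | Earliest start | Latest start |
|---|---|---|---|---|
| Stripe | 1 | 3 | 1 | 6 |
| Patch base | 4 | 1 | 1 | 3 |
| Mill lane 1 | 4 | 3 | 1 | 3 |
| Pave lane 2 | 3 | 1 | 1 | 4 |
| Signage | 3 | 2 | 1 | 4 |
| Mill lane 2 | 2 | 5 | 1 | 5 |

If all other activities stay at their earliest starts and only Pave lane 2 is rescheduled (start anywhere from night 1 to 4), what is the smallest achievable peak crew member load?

14

Pave lane 2@1: n1:15  n2:12  n3:7  n4:4  n5:0  n6:0 → peak 15
Pave lane 2@2: n1:14  n2:12  n3:7  n4:5  n5:0  n6:0 → peak 14
Pave lane 2@3: n1:14  n2:11  n3:7  n4:5  n5:1  n6:0 → peak 14
Pave lane 2@4: n1:14  n2:11  n3:6  n4:5  n5:1  n6:1 → peak 14
Best is Pave lane 2@2, peak 14.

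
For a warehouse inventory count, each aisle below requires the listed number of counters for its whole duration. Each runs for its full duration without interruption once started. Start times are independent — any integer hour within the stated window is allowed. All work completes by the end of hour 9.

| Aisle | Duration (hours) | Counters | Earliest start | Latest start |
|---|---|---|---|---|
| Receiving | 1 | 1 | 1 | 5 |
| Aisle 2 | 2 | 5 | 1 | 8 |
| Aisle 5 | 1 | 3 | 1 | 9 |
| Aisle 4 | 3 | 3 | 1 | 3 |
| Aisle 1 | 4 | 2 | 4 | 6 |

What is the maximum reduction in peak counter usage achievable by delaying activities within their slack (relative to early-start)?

Early-start peak: h1:12  h2:8  h3:3  h4:2  h5:2  h6:2  h7:2  h8:0  h9:0 ⇒ 12.
Leveled (Receiving@1, Aisle 2@4, Aisle 5@6, Aisle 4@1, Aisle 1@6): h1:4  h2:3  h3:3  h4:5  h5:5  h6:5  h7:2  h8:2  h9:2 ⇒ 5.
Reduction 12 − 5 = 7.

7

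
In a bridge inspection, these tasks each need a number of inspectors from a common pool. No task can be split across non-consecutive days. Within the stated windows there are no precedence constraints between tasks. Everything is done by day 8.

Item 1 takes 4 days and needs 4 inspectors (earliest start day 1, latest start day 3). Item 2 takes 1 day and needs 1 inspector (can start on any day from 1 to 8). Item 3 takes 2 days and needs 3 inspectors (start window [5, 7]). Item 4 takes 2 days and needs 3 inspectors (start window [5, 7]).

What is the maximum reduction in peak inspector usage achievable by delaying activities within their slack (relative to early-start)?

2

Early-start peak: d1:5  d2:4  d3:4  d4:4  d5:6  d6:6  d7:0  d8:0 ⇒ 6.
Leveled (Item 1@1, Item 2@5, Item 3@5, Item 4@7): d1:4  d2:4  d3:4  d4:4  d5:4  d6:3  d7:3  d8:3 ⇒ 4.
Reduction 6 − 4 = 2.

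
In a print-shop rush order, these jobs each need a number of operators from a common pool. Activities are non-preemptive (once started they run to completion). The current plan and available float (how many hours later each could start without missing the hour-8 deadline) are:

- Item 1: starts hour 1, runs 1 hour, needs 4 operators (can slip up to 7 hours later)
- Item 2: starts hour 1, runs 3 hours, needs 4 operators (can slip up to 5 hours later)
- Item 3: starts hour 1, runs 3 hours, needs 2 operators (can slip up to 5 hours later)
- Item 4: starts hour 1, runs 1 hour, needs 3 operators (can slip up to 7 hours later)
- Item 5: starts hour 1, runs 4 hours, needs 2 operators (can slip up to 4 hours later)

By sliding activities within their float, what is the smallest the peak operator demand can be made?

Early-start (Item 1@1, Item 2@1, Item 3@1, Item 4@1, Item 5@1) gives peak 15: h1:15  h2:8  h3:8  h4:2  h5:0  h6:0  h7:0  h8:0.
Shift Item 2→2, Item 3→5, Item 4→8, Item 5→5.
Schedule Item 1@1, Item 2@2, Item 3@5, Item 4@8, Item 5@5: h1:4  h2:4  h3:4  h4:4  h5:4  h6:4  h7:4  h8:5 — peak 5.
Total operator-hours = 33 over 8 hours ⇒ peak ≥ ⌈33/8⌉ = 5, so 5 is optimal.

5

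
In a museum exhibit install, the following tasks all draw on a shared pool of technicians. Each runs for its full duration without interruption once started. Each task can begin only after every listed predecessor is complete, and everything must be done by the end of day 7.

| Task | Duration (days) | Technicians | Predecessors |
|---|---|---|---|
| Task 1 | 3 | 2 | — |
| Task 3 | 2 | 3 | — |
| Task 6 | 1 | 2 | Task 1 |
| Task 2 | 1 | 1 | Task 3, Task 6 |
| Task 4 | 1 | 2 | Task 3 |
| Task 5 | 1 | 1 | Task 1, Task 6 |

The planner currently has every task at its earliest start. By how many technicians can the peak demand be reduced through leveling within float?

Early-start peak: d1:5  d2:5  d3:4  d4:2  d5:2  d6:0  d7:0 ⇒ 5.
Leveled (Task 1@1, Task 3@4, Task 6@6, Task 2@7, Task 4@6, Task 5@7): d1:2  d2:2  d3:2  d4:3  d5:3  d6:4  d7:2 ⇒ 4.
Reduction 5 − 4 = 1.

1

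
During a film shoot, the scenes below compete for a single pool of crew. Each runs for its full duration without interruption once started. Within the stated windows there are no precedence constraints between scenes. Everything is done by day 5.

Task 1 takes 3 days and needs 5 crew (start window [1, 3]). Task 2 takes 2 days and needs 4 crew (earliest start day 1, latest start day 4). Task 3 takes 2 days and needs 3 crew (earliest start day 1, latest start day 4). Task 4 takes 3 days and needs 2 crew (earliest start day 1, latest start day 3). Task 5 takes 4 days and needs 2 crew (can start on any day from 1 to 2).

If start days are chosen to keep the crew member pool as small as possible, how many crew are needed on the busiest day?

9

Early-start (Task 1@1, Task 2@1, Task 3@1, Task 4@1, Task 5@1) gives peak 16: d1:16  d2:16  d3:9  d4:2  d5:0.
Shift Task 2→4, Task 3→4.
Schedule Task 1@1, Task 2@4, Task 3@4, Task 4@1, Task 5@1: d1:9  d2:9  d3:9  d4:9  d5:7 — peak 9.
Total crew member-days = 43 over 5 days ⇒ peak ≥ ⌈43/5⌉ = 9, so 9 is optimal.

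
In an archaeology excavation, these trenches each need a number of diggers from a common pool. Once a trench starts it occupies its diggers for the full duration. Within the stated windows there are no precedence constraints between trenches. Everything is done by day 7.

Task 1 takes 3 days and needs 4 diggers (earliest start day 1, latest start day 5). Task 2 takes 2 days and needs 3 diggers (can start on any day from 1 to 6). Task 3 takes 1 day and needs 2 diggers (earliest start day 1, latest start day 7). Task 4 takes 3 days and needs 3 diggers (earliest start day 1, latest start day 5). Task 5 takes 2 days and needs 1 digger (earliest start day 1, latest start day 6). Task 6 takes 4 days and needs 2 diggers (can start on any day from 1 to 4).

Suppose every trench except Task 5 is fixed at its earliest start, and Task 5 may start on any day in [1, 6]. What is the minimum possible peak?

Task 5@1: d1:15  d2:13  d3:9  d4:2  d5:0  d6:0  d7:0 → peak 15
Task 5@2: d1:14  d2:13  d3:10  d4:2  d5:0  d6:0  d7:0 → peak 14
Task 5@3: d1:14  d2:12  d3:10  d4:3  d5:0  d6:0  d7:0 → peak 14
Task 5@4: d1:14  d2:12  d3:9  d4:3  d5:1  d6:0  d7:0 → peak 14
Task 5@5: d1:14  d2:12  d3:9  d4:2  d5:1  d6:1  d7:0 → peak 14
Task 5@6: d1:14  d2:12  d3:9  d4:2  d5:0  d6:1  d7:1 → peak 14
Best is Task 5@2, peak 14.

14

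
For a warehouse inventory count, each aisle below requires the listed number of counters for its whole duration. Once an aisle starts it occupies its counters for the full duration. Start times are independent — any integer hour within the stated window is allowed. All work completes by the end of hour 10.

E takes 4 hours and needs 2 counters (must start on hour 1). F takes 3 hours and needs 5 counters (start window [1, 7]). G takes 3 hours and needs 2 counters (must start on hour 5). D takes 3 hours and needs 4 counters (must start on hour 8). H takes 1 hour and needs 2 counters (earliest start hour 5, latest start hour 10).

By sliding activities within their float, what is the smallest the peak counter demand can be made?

Schedule E@1, F@1, G@5, D@8, H@5: h1:7  h2:7  h3:7  h4:2  h5:4  h6:2  h7:2  h8:4  h9:4  h10:4 — peak 7.

7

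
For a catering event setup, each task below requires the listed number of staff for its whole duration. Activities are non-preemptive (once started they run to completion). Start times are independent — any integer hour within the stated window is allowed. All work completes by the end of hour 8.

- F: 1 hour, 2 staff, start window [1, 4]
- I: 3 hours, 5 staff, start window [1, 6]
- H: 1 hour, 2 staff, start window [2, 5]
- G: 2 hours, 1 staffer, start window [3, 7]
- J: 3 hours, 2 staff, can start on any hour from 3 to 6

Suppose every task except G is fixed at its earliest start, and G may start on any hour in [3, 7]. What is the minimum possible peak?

G@3: h1:7  h2:7  h3:8  h4:3  h5:2  h6:0  h7:0  h8:0 → peak 8
G@4: h1:7  h2:7  h3:7  h4:3  h5:3  h6:0  h7:0  h8:0 → peak 7
G@5: h1:7  h2:7  h3:7  h4:2  h5:3  h6:1  h7:0  h8:0 → peak 7
G@6: h1:7  h2:7  h3:7  h4:2  h5:2  h6:1  h7:1  h8:0 → peak 7
G@7: h1:7  h2:7  h3:7  h4:2  h5:2  h6:0  h7:1  h8:1 → peak 7
Best is G@4, peak 7.

7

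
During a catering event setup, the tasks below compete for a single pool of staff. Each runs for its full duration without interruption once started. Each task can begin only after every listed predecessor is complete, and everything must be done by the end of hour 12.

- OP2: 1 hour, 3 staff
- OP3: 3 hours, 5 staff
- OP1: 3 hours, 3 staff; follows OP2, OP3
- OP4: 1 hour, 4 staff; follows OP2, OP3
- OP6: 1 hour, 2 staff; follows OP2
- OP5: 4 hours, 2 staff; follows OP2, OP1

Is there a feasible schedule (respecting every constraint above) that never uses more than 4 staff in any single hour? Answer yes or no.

The minimum achievable peak is 5; 4 < 5, so no feasible schedule stays within the cap.

no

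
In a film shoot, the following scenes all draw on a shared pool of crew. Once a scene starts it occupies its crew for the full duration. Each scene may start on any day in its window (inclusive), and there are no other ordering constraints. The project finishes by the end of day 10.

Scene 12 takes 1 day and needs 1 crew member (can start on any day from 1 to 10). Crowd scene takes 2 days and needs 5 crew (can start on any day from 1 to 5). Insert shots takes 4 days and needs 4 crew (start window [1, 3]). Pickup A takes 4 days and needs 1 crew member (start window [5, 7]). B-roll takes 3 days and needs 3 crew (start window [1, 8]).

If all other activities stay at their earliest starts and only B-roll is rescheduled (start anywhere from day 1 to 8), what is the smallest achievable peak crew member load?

10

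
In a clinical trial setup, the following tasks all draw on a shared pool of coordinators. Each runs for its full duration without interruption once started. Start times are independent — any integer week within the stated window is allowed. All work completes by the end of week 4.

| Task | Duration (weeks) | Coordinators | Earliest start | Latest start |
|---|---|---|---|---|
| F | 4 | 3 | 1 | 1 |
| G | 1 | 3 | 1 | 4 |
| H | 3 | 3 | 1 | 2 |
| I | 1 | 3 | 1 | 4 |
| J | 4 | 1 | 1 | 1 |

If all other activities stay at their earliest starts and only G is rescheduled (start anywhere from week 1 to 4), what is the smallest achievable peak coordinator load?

10

G@1: w1:13  w2:7  w3:7  w4:4 → peak 13
G@2: w1:10  w2:10  w3:7  w4:4 → peak 10
G@3: w1:10  w2:7  w3:10  w4:4 → peak 10
G@4: w1:10  w2:7  w3:7  w4:7 → peak 10
Best is G@2, peak 10.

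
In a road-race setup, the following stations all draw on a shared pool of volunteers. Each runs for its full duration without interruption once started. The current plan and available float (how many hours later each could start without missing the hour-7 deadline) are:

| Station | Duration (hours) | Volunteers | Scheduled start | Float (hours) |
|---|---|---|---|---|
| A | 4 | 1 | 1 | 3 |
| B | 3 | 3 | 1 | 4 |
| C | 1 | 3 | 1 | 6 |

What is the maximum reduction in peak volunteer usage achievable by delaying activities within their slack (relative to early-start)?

Early-start peak: h1:7  h2:4  h3:4  h4:1  h5:0  h6:0  h7:0 ⇒ 7.
Leveled (A@1, B@1, C@4): h1:4  h2:4  h3:4  h4:4  h5:0  h6:0  h7:0 ⇒ 4.
Reduction 7 − 4 = 3.

3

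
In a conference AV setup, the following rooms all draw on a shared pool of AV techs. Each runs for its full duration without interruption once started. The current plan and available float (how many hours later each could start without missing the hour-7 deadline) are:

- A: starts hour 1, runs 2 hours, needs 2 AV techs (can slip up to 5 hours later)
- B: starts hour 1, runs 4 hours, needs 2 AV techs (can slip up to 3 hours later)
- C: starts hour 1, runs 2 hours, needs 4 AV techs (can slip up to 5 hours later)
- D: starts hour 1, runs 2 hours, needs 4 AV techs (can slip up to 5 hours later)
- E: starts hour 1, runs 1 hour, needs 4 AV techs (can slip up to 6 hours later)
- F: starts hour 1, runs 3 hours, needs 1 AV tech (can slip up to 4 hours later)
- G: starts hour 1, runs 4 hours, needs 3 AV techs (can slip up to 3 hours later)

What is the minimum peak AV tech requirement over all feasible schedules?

Early-start (A@1, B@1, C@1, D@1, E@1, F@1, G@1) gives peak 20: h1:20  h2:16  h3:6  h4:5  h5:0  h6:0  h7:0.
Shift A→3, D→5, E→7, G→4.
Schedule A@3, B@1, C@1, D@5, E@7, F@1, G@4: h1:7  h2:7  h3:5  h4:7  h5:7  h6:7  h7:7 — peak 7.
Total AV tech-hours = 47 over 7 hours ⇒ peak ≥ ⌈47/7⌉ = 7, so 7 is optimal.

7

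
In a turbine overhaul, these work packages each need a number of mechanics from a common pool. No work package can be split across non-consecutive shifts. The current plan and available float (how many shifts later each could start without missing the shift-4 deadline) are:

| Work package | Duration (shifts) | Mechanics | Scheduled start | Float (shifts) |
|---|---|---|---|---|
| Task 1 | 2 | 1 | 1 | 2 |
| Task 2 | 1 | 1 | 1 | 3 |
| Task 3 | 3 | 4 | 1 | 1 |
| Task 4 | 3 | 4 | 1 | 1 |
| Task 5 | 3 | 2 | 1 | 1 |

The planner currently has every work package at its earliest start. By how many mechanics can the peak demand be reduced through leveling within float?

Early-start peak: s1:12  s2:11  s3:10  s4:0 ⇒ 12.
Leveled (Task 1@1, Task 2@1, Task 3@1, Task 4@1, Task 5@2): s1:10  s2:11  s3:10  s4:2 ⇒ 11.
Reduction 12 − 11 = 1.

1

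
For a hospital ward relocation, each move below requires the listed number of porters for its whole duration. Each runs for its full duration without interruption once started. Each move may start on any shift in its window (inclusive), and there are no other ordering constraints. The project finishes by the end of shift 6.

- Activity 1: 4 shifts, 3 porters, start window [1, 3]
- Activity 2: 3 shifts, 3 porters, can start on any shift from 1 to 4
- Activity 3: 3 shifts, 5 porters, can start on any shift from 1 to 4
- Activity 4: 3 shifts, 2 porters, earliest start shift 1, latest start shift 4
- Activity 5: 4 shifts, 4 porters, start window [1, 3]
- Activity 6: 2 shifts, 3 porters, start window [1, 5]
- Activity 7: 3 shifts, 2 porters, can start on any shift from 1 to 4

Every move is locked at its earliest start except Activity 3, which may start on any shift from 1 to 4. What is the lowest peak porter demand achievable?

17

Activity 3@1: s1:22  s2:22  s3:19  s4:7  s5:0  s6:0 → peak 22
Activity 3@2: s1:17  s2:22  s3:19  s4:12  s5:0  s6:0 → peak 22
Activity 3@3: s1:17  s2:17  s3:19  s4:12  s5:5  s6:0 → peak 19
Activity 3@4: s1:17  s2:17  s3:14  s4:12  s5:5  s6:5 → peak 17
Best is Activity 3@4, peak 17.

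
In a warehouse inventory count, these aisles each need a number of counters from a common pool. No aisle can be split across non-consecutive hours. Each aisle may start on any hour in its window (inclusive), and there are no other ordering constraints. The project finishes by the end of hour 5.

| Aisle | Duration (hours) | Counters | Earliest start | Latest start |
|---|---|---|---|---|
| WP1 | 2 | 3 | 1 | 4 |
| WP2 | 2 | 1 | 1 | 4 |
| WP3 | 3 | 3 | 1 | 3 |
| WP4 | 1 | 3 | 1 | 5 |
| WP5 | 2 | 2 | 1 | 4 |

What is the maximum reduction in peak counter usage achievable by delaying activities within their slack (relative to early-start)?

Early-start peak: h1:12  h2:9  h3:3  h4:0  h5:0 ⇒ 12.
Leveled (WP1@1, WP2@1, WP3@3, WP4@3, WP5@1): h1:6  h2:6  h3:6  h4:3  h5:3 ⇒ 6.
Reduction 12 − 6 = 6.

6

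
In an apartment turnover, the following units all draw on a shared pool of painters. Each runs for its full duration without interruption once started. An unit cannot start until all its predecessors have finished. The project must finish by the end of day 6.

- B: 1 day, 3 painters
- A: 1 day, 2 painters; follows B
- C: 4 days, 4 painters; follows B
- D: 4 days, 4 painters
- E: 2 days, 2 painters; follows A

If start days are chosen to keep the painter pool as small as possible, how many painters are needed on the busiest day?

Early-start (B@1, A@2, C@2, D@1, E@3) gives peak 10: d1:7  d2:10  d3:10  d4:10  d5:4  d6:0.
Shift C→3, E→5.
Schedule B@1, A@2, C@3, D@1, E@5: d1:7  d2:6  d3:8  d4:8  d5:6  d6:6 — peak 8.

8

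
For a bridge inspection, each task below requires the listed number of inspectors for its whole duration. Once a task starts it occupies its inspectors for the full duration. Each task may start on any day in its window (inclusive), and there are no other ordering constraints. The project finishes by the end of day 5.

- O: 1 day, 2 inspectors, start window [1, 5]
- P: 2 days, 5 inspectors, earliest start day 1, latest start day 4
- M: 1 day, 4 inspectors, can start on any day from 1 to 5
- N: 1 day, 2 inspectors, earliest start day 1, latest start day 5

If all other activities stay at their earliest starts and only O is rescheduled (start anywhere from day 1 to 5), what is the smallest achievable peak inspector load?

11

O@1: d1:13  d2:5  d3:0  d4:0  d5:0 → peak 13
O@2: d1:11  d2:7  d3:0  d4:0  d5:0 → peak 11
O@3: d1:11  d2:5  d3:2  d4:0  d5:0 → peak 11
O@4: d1:11  d2:5  d3:0  d4:2  d5:0 → peak 11
O@5: d1:11  d2:5  d3:0  d4:0  d5:2 → peak 11
Best is O@2, peak 11.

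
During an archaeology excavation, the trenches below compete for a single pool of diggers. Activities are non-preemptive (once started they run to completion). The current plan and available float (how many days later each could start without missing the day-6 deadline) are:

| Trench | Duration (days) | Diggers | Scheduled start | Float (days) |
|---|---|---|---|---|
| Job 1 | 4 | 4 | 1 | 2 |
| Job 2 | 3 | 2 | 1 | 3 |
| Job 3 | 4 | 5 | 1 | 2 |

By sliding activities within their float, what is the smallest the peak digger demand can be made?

11

Schedule Job 1@1, Job 2@1, Job 3@1: d1:11  d2:11  d3:11  d4:9  d5:0  d6:0 — peak 11.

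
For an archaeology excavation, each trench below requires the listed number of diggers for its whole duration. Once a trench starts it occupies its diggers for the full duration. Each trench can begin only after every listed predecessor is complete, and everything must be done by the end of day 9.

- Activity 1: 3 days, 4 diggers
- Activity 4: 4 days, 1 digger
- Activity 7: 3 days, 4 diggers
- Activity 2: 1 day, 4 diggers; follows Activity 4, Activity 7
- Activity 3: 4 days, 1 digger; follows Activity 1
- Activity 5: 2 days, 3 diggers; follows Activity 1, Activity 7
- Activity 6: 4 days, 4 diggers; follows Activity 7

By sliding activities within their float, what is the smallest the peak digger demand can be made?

8

Early-start (Activity 1@1, Activity 4@1, Activity 7@1, Activity 2@5, Activity 3@4, Activity 5@4, Activity 6@4) gives peak 12: d1:9  d2:9  d3:9  d4:9  d5:12  d6:5  d7:5  d8:0  d9:0.
Shift Activity 4→4, Activity 2→8, Activity 6→6.
Schedule Activity 1@1, Activity 4@4, Activity 7@1, Activity 2@8, Activity 3@4, Activity 5@4, Activity 6@6: d1:8  d2:8  d3:8  d4:5  d5:5  d6:6  d7:6  d8:8  d9:4 — peak 8.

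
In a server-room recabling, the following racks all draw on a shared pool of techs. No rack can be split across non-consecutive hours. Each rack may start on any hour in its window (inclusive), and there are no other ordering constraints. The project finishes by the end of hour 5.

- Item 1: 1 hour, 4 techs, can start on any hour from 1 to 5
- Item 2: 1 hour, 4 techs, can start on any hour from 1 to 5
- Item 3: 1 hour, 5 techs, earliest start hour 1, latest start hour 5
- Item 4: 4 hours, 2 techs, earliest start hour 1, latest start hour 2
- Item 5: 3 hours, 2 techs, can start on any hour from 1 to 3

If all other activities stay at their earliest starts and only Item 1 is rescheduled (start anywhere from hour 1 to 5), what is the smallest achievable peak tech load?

13

Item 1@1: h1:17  h2:4  h3:4  h4:2  h5:0 → peak 17
Item 1@2: h1:13  h2:8  h3:4  h4:2  h5:0 → peak 13
Item 1@3: h1:13  h2:4  h3:8  h4:2  h5:0 → peak 13
Item 1@4: h1:13  h2:4  h3:4  h4:6  h5:0 → peak 13
Item 1@5: h1:13  h2:4  h3:4  h4:2  h5:4 → peak 13
Best is Item 1@2, peak 13.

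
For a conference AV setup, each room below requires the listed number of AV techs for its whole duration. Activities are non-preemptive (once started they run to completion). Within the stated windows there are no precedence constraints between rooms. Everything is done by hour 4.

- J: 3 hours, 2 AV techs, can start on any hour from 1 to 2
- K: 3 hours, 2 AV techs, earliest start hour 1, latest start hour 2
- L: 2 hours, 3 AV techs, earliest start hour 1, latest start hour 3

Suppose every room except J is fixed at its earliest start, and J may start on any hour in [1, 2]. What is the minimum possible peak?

7

J@1: h1:7  h2:7  h3:4  h4:0 → peak 7
J@2: h1:5  h2:7  h3:4  h4:2 → peak 7
Best is J@1, peak 7.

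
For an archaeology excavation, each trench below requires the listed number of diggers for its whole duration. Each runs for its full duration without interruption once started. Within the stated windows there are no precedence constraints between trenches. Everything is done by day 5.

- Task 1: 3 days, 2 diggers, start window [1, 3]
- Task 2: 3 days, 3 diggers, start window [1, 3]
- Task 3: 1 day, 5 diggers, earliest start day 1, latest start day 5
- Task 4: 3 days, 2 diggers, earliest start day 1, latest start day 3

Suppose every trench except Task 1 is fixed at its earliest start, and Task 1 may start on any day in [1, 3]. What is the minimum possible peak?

10

Task 1@1: d1:12  d2:7  d3:7  d4:0  d5:0 → peak 12
Task 1@2: d1:10  d2:7  d3:7  d4:2  d5:0 → peak 10
Task 1@3: d1:10  d2:5  d3:7  d4:2  d5:2 → peak 10
Best is Task 1@2, peak 10.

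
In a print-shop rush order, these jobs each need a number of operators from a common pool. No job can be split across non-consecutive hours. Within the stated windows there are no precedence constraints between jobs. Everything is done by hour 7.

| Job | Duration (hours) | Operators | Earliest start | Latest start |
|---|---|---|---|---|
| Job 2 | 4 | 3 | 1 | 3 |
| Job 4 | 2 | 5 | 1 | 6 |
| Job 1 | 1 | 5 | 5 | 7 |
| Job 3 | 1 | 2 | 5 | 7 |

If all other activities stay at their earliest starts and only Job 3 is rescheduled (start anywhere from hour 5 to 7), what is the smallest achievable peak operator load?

8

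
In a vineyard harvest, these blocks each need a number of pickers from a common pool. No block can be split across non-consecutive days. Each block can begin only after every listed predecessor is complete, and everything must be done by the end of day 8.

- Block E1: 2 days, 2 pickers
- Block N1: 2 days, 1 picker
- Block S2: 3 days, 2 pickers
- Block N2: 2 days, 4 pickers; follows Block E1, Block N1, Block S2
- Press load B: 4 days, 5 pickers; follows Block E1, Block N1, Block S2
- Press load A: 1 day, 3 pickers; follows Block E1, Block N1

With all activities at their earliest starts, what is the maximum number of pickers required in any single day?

Early-start schedule: Block E1@1, Block N1@1, Block S2@1, Block N2@4, Press load B@4, Press load A@3.
Load per day: day 1: 5, day 2: 5, day 3: 5, day 4: 9, day 5: 9, day 6: 5, day 7: 5, day 8: 0.
Peak is 9.

9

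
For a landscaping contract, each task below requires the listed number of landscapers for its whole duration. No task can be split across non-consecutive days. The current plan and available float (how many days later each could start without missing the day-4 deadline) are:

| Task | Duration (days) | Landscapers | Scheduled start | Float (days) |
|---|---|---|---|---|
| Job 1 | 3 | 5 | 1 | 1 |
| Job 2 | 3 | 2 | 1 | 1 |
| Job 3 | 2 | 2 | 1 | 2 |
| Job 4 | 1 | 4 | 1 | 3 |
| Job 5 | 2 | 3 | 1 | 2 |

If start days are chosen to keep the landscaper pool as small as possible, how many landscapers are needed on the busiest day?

10

Early-start (Job 1@1, Job 2@1, Job 3@1, Job 4@1, Job 5@1) gives peak 16: d1:16  d2:12  d3:7  d4:0.
Shift Job 4→4, Job 5→3.
Schedule Job 1@1, Job 2@1, Job 3@1, Job 4@4, Job 5@3: d1:9  d2:9  d3:10  d4:7 — peak 10.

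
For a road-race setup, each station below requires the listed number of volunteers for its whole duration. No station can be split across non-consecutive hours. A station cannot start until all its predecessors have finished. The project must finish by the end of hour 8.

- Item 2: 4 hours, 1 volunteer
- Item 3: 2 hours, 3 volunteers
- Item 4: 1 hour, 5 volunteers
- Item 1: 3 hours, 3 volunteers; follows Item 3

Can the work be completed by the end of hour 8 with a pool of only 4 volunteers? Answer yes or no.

no

The minimum achievable peak is 5; 4 < 5, so no feasible schedule stays within the cap.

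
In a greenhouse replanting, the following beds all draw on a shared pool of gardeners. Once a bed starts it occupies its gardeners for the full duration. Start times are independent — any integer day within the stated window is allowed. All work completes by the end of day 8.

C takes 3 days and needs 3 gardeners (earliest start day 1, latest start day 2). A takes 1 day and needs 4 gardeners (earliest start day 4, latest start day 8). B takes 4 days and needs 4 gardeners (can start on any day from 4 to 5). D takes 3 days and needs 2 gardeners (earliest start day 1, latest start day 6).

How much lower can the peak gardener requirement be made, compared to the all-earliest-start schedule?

3

Early-start peak: d1:5  d2:5  d3:5  d4:8  d5:4  d6:4  d7:4  d8:0 ⇒ 8.
Leveled (C@1, A@4, B@5, D@1): d1:5  d2:5  d3:5  d4:4  d5:4  d6:4  d7:4  d8:4 ⇒ 5.
Reduction 8 − 5 = 3.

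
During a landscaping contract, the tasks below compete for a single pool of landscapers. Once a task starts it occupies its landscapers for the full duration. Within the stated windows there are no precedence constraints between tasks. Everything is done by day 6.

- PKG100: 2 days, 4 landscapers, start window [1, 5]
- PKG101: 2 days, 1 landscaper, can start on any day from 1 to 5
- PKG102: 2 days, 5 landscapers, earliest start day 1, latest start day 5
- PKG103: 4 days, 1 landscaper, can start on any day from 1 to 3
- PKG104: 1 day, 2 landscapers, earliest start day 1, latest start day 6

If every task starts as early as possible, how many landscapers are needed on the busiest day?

Early-start schedule: PKG100@1, PKG101@1, PKG102@1, PKG103@1, PKG104@1.
Load per day: day 1: 13, day 2: 11, day 3: 1, day 4: 1, day 5: 0, day 6: 0.
Peak is 13.

13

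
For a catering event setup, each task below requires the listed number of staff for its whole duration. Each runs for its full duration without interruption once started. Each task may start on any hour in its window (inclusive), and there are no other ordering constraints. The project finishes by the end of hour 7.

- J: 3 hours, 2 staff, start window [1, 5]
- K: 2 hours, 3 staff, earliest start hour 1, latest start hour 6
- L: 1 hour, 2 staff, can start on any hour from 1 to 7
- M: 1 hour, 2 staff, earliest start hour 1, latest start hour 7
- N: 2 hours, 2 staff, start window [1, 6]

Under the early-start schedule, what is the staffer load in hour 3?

At early start, hour 3 has: J.
Demand: 2 = 2.

2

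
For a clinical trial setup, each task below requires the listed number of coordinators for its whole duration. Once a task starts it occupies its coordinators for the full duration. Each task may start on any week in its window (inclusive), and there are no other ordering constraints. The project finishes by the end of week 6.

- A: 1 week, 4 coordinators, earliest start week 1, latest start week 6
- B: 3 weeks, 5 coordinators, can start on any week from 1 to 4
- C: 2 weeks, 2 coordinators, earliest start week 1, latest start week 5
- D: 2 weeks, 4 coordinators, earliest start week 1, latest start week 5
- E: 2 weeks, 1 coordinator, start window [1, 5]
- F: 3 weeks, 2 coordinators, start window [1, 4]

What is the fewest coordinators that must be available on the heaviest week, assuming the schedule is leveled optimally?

7

Early-start (A@1, B@1, C@1, D@1, E@1, F@1) gives peak 18: w1:18  w2:14  w3:7  w4:0  w5:0  w6:0.
Shift B→2, D→5, E→5, F→3.
Schedule A@1, B@2, C@1, D@5, E@5, F@3: w1:6  w2:7  w3:7  w4:7  w5:7  w6:5 — peak 7.
Total coordinator-weeks = 39 over 6 weeks ⇒ peak ≥ ⌈39/6⌉ = 7, so 7 is optimal.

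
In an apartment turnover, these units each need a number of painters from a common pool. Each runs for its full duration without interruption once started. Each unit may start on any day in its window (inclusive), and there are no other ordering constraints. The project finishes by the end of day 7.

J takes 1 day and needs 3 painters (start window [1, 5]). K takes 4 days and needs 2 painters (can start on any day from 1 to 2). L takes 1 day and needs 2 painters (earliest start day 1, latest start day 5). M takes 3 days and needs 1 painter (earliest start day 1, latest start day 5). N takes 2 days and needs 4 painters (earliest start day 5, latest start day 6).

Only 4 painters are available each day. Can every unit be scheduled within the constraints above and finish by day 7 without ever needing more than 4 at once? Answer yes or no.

yes

Schedule J@1, K@2, L@2, M@3, N@6: d1:3  d2:4  d3:3  d4:3  d5:3  d6:4  d7:4 — peak 4 ≤ 4.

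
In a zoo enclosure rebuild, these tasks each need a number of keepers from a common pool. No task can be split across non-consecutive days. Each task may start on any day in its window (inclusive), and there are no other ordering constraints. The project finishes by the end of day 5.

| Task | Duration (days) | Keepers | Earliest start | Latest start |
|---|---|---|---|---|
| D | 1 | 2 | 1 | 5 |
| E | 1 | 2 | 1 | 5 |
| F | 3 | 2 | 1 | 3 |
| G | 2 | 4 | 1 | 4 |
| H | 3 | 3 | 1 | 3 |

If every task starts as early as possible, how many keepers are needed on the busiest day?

13

Early-start schedule: D@1, E@1, F@1, G@1, H@1.
Load per day: day 1: 13, day 2: 9, day 3: 5, day 4: 0, day 5: 0.
Peak is 13.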